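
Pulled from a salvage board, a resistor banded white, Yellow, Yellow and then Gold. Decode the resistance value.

940000 Ω

White → 9 (first significant figure)
Yellow → 4 (second significant figure)
Yellow → ×10^4 multiplier
94 × 10000 = 940000 Ω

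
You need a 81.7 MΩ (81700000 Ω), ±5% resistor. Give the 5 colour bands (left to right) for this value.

81700000 Ω = 817 × 10^5.
8 → grey
1 → brown
7 → violet
Multiplier 10^5 → green.
±5% tolerance → gold.

grey, brown, violet, green, gold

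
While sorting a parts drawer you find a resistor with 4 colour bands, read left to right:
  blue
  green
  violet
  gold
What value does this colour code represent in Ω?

650000000 Ω

Blue → 6 (first significant figure)
Green → 5 (second significant figure)
Violet → ×10^7 multiplier
65 × 10000000 = 650000000 Ω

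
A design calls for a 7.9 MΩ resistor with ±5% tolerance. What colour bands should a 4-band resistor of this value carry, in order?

7900000 Ω = 79 × 10^5.
7 → violet
9 → white
Multiplier 10^5 → green.
±5% tolerance → gold.

violet, white, green, gold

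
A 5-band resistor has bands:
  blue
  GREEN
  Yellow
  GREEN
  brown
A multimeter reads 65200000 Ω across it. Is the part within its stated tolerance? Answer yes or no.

Blue → 6 (first significant figure)
Green → 5 (second significant figure)
Yellow → 4 (third significant figure)
Green → ×10^5 multiplier
Brown → ±1% tolerance
654 × 100000 = 65400000 Ω
Allowed range: 64746000 Ω to 66054000 Ω.
65200000 Ω lies inside that range.

yes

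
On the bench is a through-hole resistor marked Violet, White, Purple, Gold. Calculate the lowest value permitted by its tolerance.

Violet → 7 (first significant figure)
White → 9 (second significant figure)
Violet → ×10^7 multiplier
Gold → ±5% tolerance
79 × 10000000 = 790000000 Ω
Lowest = 790000000 × (1 − 5/100) = 750500000 Ω.

750500000 Ω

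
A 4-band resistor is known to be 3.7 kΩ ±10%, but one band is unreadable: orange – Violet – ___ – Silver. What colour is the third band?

3700 Ω = 37 × 10^2.
The third band is the multiplier, 10^2, which is red.

red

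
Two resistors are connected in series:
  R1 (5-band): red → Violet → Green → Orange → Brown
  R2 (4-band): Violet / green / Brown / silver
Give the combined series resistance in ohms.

R1: red, violet, green → 275; orange ×10^3 → 275000 Ω.
R2: violet, green → 75; brown ×10 → 750 Ω.
Series: 275000 + 750 = 275750 Ω.

275750 Ω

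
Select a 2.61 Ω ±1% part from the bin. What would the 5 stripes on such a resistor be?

2.61 Ω = 261 × 10^-2.
2 → red
6 → blue
1 → brown
Multiplier 10^-2 → silver.
±1% tolerance → brown.

red, blue, brown, silver, brown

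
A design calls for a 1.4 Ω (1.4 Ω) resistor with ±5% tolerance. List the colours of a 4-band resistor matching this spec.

brown, yellow, gold, gold

1.4 Ω = 14 × 10^-1.
1 → brown
4 → yellow
Multiplier 10^-1 → gold.
±5% tolerance → gold.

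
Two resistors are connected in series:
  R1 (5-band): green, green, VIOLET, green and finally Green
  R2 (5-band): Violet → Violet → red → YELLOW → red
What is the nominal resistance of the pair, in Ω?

R1: green, green, violet → 557; green ×10^5 → 55700000 Ω.
R2: violet, violet, red → 772; yellow ×10^4 → 7720000 Ω.
Series: 55700000 + 7720000 = 63420000 Ω.

63420000 Ω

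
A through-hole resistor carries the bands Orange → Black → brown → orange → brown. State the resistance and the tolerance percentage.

301000 Ω ±1%

Orange → 3 (first significant figure)
Black → 0 (second significant figure)
Brown → 1 (third significant figure)
Orange → ×10^3 multiplier
Brown → ±1% tolerance
301 × 1000 = 301000 Ω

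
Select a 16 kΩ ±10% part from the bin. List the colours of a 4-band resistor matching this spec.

16000 Ω = 16 × 10^3.
1 → brown
6 → blue
Multiplier 10^3 → orange.
±10% tolerance → silver.

brown, blue, orange, silver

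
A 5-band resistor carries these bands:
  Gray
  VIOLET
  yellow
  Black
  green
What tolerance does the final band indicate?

±0.5%

The last band, green, is the tolerance band.
Green corresponds to ±0.5%.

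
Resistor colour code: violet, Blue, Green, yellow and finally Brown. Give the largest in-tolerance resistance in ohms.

7726500 Ω

Violet → 7 (first significant figure)
Blue → 6 (second significant figure)
Green → 5 (third significant figure)
Yellow → ×10^4 multiplier
Brown → ±1% tolerance
765 × 10000 = 7650000 Ω
Largest = 7650000 × (1 + 1/100) = 7726500 Ω.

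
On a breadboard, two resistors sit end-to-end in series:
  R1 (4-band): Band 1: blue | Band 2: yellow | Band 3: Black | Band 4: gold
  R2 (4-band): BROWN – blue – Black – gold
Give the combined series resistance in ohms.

80 Ω

R1: blue, yellow → 64; black ×1 → 64 Ω.
R2: brown, blue → 16; black ×1 → 16 Ω.
Series: 64 + 16 = 80 Ω.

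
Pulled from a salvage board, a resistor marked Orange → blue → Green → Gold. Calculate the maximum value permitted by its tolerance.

Orange → 3 (first significant figure)
Blue → 6 (second significant figure)
Green → ×10^5 multiplier
Gold → ±5% tolerance
36 × 100000 = 3600000 Ω
Maximum = 3600000 × (1 + 5/100) = 3780000 Ω.

3780000 Ω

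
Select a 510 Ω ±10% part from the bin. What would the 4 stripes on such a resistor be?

510 Ω = 51 × 10^1.
5 → green
1 → brown
Multiplier 10^1 → brown.
±10% tolerance → silver.

green, brown, brown, silver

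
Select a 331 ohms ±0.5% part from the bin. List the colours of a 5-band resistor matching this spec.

orange, orange, brown, black, green

331 Ω = 331 × 10^0.
3 → orange
3 → orange
1 → brown
Multiplier 10^0 → black.
±0.5% tolerance → green.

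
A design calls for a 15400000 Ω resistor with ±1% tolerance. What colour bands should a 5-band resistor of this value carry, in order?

brown, green, yellow, green, brown

15400000 Ω = 154 × 10^5.
1 → brown
5 → green
4 → yellow
Multiplier 10^5 → green.
±1% tolerance → brown.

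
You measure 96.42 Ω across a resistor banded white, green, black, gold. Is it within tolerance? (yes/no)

White → 9 (first significant figure)
Green → 5 (second significant figure)
Black → ×1 multiplier
Gold → ±5% tolerance
95 × 1 = 95 Ω
Allowed range: 90.25 Ω to 99.75 Ω.
96.42 Ω lies inside that range.

yes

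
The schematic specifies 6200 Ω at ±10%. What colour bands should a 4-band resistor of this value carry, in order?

6200 Ω = 62 × 10^2.
6 → blue
2 → red
Multiplier 10^2 → red.
±10% tolerance → silver.

blue, red, red, silver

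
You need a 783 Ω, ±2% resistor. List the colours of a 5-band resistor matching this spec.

violet, grey, orange, black, red

783 Ω = 783 × 10^0.
7 → violet
8 → grey
3 → orange
Multiplier 10^0 → black.
±2% tolerance → red.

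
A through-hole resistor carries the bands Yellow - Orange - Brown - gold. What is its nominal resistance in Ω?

430 Ω

Yellow → 4 (first significant figure)
Orange → 3 (second significant figure)
Brown → ×10 multiplier
43 × 10 = 430 Ω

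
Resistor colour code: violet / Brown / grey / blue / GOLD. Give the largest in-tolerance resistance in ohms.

753900000 Ω

Violet → 7 (first significant figure)
Brown → 1 (second significant figure)
Grey → 8 (third significant figure)
Blue → ×10^6 multiplier
Gold → ±5% tolerance
718 × 1000000 = 718000000 Ω
Largest = 718000000 × (1 + 5/100) = 753900000 Ω.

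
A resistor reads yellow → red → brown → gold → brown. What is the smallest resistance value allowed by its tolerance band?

41.679 Ω

Yellow → 4 (first significant figure)
Red → 2 (second significant figure)
Brown → 1 (third significant figure)
Gold → ×0.1 multiplier
Brown → ±1% tolerance
421 × 0.1 = 42.1 Ω
Smallest = 42.1 × (1 − 1/100) = 41.679 Ω.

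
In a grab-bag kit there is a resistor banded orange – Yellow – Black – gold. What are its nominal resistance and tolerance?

34 Ω ±5%

Orange → 3 (first significant figure)
Yellow → 4 (second significant figure)
Black → ×1 multiplier
Gold → ±5% tolerance
34 × 1 = 34 Ω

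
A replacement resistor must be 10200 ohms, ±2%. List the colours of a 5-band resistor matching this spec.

10200 Ω = 102 × 10^2.
1 → brown
0 → black
2 → red
Multiplier 10^2 → red.
±2% tolerance → red.

brown, black, red, red, red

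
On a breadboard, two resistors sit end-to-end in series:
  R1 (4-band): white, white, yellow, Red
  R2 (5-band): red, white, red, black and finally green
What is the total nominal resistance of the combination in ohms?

R1: white, white → 99; yellow ×10^4 → 990000 Ω.
R2: red, white, red → 292; black ×1 → 292 Ω.
Series: 990000 + 292 = 990292 Ω.

990292 Ω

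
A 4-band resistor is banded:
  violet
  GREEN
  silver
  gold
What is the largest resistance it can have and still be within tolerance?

Violet → 7 (first significant figure)
Green → 5 (second significant figure)
Silver → ×0.01 multiplier
Gold → ±5% tolerance
75 × 0.01 = 0.75 Ω
Largest = 0.75 × (1 + 5/100) = 0.7875 Ω.

0.7875 Ω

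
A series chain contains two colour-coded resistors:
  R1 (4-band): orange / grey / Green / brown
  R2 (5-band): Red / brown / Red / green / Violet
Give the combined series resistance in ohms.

R1: orange, grey → 38; green ×10^5 → 3800000 Ω.
R2: red, brown, red → 212; green ×10^5 → 21200000 Ω.
Series: 3800000 + 21200000 = 25000000 Ω.

25000000 Ω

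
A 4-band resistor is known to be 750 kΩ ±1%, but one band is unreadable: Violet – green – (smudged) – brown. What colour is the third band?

yellow

750000 Ω = 75 × 10^4.
The third band is the multiplier, 10^4, which is yellow.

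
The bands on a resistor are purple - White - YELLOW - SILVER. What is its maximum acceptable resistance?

869000 Ω

Violet → 7 (first significant figure)
White → 9 (second significant figure)
Yellow → ×10^4 multiplier
Silver → ±10% tolerance
79 × 10000 = 790000 Ω
Maximum = 790000 × (1 + 10/100) = 869000 Ω.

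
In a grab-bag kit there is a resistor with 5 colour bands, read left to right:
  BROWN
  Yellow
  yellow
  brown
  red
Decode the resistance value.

Brown → 1 (first significant figure)
Yellow → 4 (second significant figure)
Yellow → 4 (third significant figure)
Brown → ×10 multiplier
144 × 10 = 1440 Ω

1440 Ω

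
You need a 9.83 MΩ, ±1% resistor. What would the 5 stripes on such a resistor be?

9830000 Ω = 983 × 10^4.
9 → white
8 → grey
3 → orange
Multiplier 10^4 → yellow.
±1% tolerance → brown.

white, grey, orange, yellow, brown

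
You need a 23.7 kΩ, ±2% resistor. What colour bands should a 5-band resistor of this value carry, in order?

red, orange, violet, red, red

23700 Ω = 237 × 10^2.
2 → red
3 → orange
7 → violet
Multiplier 10^2 → red.
±2% tolerance → red.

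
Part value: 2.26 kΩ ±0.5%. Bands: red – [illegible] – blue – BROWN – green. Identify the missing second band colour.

red

2260 Ω = 226 × 10^1.
The second band gives digit 2 of the significand, and 2 is red.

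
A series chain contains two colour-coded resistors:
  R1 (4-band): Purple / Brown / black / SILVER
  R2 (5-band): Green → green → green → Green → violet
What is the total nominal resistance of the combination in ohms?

R1: violet, brown → 71; black ×1 → 71 Ω.
R2: green, green, green → 555; green ×10^5 → 55500000 Ω.
Series: 71 + 55500000 = 55500071 Ω.

55500071 Ω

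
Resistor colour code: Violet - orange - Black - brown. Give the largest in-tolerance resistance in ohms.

73.73 Ω

Violet → 7 (first significant figure)
Orange → 3 (second significant figure)
Black → ×1 multiplier
Brown → ±1% tolerance
73 × 1 = 73 Ω
Largest = 73 × (1 + 1/100) = 73.73 Ω.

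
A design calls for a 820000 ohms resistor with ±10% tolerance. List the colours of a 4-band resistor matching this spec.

820000 Ω = 82 × 10^4.
8 → grey
2 → red
Multiplier 10^4 → yellow.
±10% tolerance → silver.

grey, red, yellow, silver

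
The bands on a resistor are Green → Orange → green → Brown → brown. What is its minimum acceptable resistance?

Green → 5 (first significant figure)
Orange → 3 (second significant figure)
Green → 5 (third significant figure)
Brown → ×10 multiplier
Brown → ±1% tolerance
535 × 10 = 5350 Ω
Minimum = 5350 × (1 − 1/100) = 5296.5 Ω.

5296.5 Ω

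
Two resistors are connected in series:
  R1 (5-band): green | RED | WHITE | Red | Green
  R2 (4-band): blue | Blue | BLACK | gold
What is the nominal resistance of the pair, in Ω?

52966 Ω

R1: green, red, white → 529; red ×10^2 → 52900 Ω.
R2: blue, blue → 66; black ×1 → 66 Ω.
Series: 52900 + 66 = 52966 Ω.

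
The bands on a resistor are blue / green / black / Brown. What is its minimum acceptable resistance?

64.35 Ω

Blue → 6 (first significant figure)
Green → 5 (second significant figure)
Black → ×1 multiplier
Brown → ±1% tolerance
65 × 1 = 65 Ω
Minimum = 65 × (1 − 1/100) = 64.35 Ω.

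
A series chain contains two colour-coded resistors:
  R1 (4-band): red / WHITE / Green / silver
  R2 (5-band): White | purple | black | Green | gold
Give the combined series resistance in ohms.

99900000 Ω

R1: red, white → 29; green ×10^5 → 2900000 Ω.
R2: white, violet, black → 970; green ×10^5 → 97000000 Ω.
Series: 2900000 + 97000000 = 99900000 Ω.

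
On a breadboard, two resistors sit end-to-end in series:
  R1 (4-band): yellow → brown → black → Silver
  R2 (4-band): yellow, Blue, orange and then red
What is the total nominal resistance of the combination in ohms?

46041 Ω

R1: yellow, brown → 41; black ×1 → 41 Ω.
R2: yellow, blue → 46; orange ×10^3 → 46000 Ω.
Series: 41 + 46000 = 46041 Ω.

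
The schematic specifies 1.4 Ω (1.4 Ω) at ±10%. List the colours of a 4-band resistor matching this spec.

1.4 Ω = 14 × 10^-1.
1 → brown
4 → yellow
Multiplier 10^-1 → gold.
±10% tolerance → silver.

brown, yellow, gold, silver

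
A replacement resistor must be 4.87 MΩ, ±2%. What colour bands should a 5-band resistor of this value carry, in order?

yellow, grey, violet, yellow, red

4870000 Ω = 487 × 10^4.
4 → yellow
8 → grey
7 → violet
Multiplier 10^4 → yellow.
±2% tolerance → red.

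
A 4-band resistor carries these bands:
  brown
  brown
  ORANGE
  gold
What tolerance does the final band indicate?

The last band, gold, is the tolerance band.
Gold corresponds to ±5%.

±5%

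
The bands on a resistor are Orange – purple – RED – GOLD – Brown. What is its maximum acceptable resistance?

37.572 Ω

Orange → 3 (first significant figure)
Violet → 7 (second significant figure)
Red → 2 (third significant figure)
Gold → ×0.1 multiplier
Brown → ±1% tolerance
372 × 0.1 = 37.2 Ω
Maximum = 37.2 × (1 + 1/100) = 37.572 Ω.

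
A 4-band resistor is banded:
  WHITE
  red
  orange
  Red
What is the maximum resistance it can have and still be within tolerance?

White → 9 (first significant figure)
Red → 2 (second significant figure)
Orange → ×10^3 multiplier
Red → ±2% tolerance
92 × 1000 = 92000 Ω
Maximum = 92000 × (1 + 2/100) = 93840 Ω.

93840 Ω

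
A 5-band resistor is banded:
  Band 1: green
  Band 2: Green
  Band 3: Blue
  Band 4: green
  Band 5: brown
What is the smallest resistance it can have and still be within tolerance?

Green → 5 (first significant figure)
Green → 5 (second significant figure)
Blue → 6 (third significant figure)
Green → ×10^5 multiplier
Brown → ±1% tolerance
556 × 100000 = 55600000 Ω
Smallest = 55600000 × (1 − 1/100) = 55044000 Ω.

55044000 Ω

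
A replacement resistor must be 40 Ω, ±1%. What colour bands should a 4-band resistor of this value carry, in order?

40 Ω = 40 × 10^0.
4 → yellow
0 → black
Multiplier 10^0 → black.
±1% tolerance → brown.

yellow, black, black, brown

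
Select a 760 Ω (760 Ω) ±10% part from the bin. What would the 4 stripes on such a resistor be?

760 Ω = 76 × 10^1.
7 → violet
6 → blue
Multiplier 10^1 → brown.
±10% tolerance → silver.

violet, blue, brown, silver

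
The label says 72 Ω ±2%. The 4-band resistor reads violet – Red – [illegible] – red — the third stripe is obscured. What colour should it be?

72 Ω = 72 × 10^0.
The third band is the multiplier, 10^0, which is black.

black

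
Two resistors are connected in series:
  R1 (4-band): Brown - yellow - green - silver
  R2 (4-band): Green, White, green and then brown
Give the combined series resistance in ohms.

7300000 Ω

R1: brown, yellow → 14; green ×10^5 → 1400000 Ω.
R2: green, white → 59; green ×10^5 → 5900000 Ω.
Series: 1400000 + 5900000 = 7300000 Ω.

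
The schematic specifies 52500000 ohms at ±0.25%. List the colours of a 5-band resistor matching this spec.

green, red, green, green, blue

52500000 Ω = 525 × 10^5.
5 → green
2 → red
5 → green
Multiplier 10^5 → green.
±0.25% tolerance → blue.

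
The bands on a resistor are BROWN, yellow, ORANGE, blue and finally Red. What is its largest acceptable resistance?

Brown → 1 (first significant figure)
Yellow → 4 (second significant figure)
Orange → 3 (third significant figure)
Blue → ×10^6 multiplier
Red → ±2% tolerance
143 × 1000000 = 143000000 Ω
Largest = 143000000 × (1 + 2/100) = 145860000 Ω.

145860000 Ω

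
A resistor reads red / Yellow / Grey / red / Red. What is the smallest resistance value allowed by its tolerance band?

24304 Ω

Red → 2 (first significant figure)
Yellow → 4 (second significant figure)
Grey → 8 (third significant figure)
Red → ×10^2 multiplier
Red → ±2% tolerance
248 × 100 = 24800 Ω
Smallest = 24800 × (1 − 2/100) = 24304 Ω.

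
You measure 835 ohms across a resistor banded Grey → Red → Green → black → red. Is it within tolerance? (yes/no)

Grey → 8 (first significant figure)
Red → 2 (second significant figure)
Green → 5 (third significant figure)
Black → ×1 multiplier
Red → ±2% tolerance
825 × 1 = 825 Ω
Allowed range: 808.5 Ω to 841.5 Ω.
835 ohms lies inside that range.

yes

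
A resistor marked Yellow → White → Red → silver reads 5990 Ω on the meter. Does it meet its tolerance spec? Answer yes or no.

Yellow → 4 (first significant figure)
White → 9 (second significant figure)
Red → ×10^2 multiplier
Silver → ±10% tolerance
49 × 100 = 4900 Ω
Allowed range: 4410 Ω to 5390 Ω.
5990 Ω lies outside that range.

no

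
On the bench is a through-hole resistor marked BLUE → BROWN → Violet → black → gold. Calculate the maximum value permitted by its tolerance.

647.85 Ω

Blue → 6 (first significant figure)
Brown → 1 (second significant figure)
Violet → 7 (third significant figure)
Black → ×1 multiplier
Gold → ±5% tolerance
617 × 1 = 617 Ω
Maximum = 617 × (1 + 5/100) = 647.85 Ω.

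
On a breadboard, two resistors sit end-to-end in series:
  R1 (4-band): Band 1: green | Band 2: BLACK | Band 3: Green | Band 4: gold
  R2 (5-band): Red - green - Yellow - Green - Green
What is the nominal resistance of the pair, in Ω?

R1: green, black → 50; green ×10^5 → 5000000 Ω.
R2: red, green, yellow → 254; green ×10^5 → 25400000 Ω.
Series: 5000000 + 25400000 = 30400000 Ω.

30400000 Ω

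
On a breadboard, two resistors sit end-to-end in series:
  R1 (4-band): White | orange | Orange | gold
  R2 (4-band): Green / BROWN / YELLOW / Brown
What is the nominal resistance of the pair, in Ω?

R1: white, orange → 93; orange ×10^3 → 93000 Ω.
R2: green, brown → 51; yellow ×10^4 → 510000 Ω.
Series: 93000 + 510000 = 603000 Ω.

603000 Ω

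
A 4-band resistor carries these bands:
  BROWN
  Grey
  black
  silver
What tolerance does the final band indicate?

The last band, silver, is the tolerance band.
Silver corresponds to ±10%.

±10%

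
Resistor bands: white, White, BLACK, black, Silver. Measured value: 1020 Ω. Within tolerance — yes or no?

yes

White → 9 (first significant figure)
White → 9 (second significant figure)
Black → 0 (third significant figure)
Black → ×1 multiplier
Silver → ±10% tolerance
990 × 1 = 990 Ω
Allowed range: 891 Ω to 1089 Ω.
1020 Ω lies inside that range.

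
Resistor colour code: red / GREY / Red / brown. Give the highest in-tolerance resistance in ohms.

Red → 2 (first significant figure)
Grey → 8 (second significant figure)
Red → ×10^2 multiplier
Brown → ±1% tolerance
28 × 100 = 2800 Ω
Highest = 2800 × (1 + 1/100) = 2828 Ω.

2828 Ω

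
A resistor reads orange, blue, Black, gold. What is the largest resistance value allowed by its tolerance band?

37.8 Ω

Orange → 3 (first significant figure)
Blue → 6 (second significant figure)
Black → ×1 multiplier
Gold → ±5% tolerance
36 × 1 = 36 Ω
Largest = 36 × (1 + 5/100) = 37.8 Ω.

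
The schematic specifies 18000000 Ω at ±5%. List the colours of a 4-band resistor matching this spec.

brown, grey, blue, gold

18000000 Ω = 18 × 10^6.
1 → brown
8 → grey
Multiplier 10^6 → blue.
±5% tolerance → gold.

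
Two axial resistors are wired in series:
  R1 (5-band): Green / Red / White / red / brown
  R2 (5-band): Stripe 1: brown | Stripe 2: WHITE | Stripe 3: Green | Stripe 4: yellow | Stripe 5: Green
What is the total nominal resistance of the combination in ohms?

2002900 Ω

R1: green, red, white → 529; red ×10^2 → 52900 Ω.
R2: brown, white, green → 195; yellow ×10^4 → 1950000 Ω.
Series: 52900 + 1950000 = 2002900 Ω.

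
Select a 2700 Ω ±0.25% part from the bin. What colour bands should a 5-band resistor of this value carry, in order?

2700 Ω = 270 × 10^1.
2 → red
7 → violet
0 → black
Multiplier 10^1 → brown.
±0.25% tolerance → blue.

red, violet, black, brown, blue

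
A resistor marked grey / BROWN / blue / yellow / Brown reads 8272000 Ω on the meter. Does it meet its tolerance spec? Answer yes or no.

no

Grey → 8 (first significant figure)
Brown → 1 (second significant figure)
Blue → 6 (third significant figure)
Yellow → ×10^4 multiplier
Brown → ±1% tolerance
816 × 10000 = 8160000 Ω
Allowed range: 8078400 Ω to 8241600 Ω.
8272000 Ω lies outside that range.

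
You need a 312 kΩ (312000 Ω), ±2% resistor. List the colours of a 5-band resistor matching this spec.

312000 Ω = 312 × 10^3.
3 → orange
1 → brown
2 → red
Multiplier 10^3 → orange.
±2% tolerance → red.

orange, brown, red, orange, red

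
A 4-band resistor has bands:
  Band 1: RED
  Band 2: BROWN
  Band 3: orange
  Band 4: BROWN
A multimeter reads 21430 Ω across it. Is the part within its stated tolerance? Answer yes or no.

no

Red → 2 (first significant figure)
Brown → 1 (second significant figure)
Orange → ×10^3 multiplier
Brown → ±1% tolerance
21 × 1000 = 21000 Ω
Allowed range: 20790 Ω to 21210 Ω.
21430 Ω lies outside that range.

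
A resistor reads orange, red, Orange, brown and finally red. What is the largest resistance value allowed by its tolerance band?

3294.6 Ω

Orange → 3 (first significant figure)
Red → 2 (second significant figure)
Orange → 3 (third significant figure)
Brown → ×10 multiplier
Red → ±2% tolerance
323 × 10 = 3230 Ω
Largest = 3230 × (1 + 2/100) = 3294.6 Ω.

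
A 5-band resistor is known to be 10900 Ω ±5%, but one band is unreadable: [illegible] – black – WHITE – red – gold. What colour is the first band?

brown

10900 Ω = 109 × 10^2.
The first band gives digit 1 of the significand, and 1 is brown.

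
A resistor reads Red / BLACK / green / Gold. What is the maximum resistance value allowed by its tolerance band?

2100000 Ω

Red → 2 (first significant figure)
Black → 0 (second significant figure)
Green → ×10^5 multiplier
Gold → ±5% tolerance
20 × 100000 = 2000000 Ω
Maximum = 2000000 × (1 + 5/100) = 2100000 Ω.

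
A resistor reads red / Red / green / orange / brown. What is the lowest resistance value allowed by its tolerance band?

222750 Ω

Red → 2 (first significant figure)
Red → 2 (second significant figure)
Green → 5 (third significant figure)
Orange → ×10^3 multiplier
Brown → ±1% tolerance
225 × 1000 = 225000 Ω
Lowest = 225000 × (1 − 1/100) = 222750 Ω.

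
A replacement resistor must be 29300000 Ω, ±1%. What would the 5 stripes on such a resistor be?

29300000 Ω = 293 × 10^5.
2 → red
9 → white
3 → orange
Multiplier 10^5 → green.
±1% tolerance → brown.

red, white, orange, green, brown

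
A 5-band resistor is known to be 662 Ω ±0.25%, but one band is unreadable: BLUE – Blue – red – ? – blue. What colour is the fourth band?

black

662 Ω = 662 × 10^0.
The fourth band is the multiplier, 10^0, which is black.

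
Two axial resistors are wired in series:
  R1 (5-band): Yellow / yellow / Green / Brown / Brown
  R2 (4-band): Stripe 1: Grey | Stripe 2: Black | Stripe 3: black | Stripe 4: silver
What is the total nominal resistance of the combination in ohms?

4530 Ω

R1: yellow, yellow, green → 445; brown ×10 → 4450 Ω.
R2: grey, black → 80; black ×1 → 80 Ω.
Series: 4450 + 80 = 4530 Ω.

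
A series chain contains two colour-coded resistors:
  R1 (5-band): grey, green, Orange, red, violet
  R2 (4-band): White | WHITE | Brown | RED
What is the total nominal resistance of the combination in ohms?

R1: grey, green, orange → 853; red ×10^2 → 85300 Ω.
R2: white, white → 99; brown ×10 → 990 Ω.
Series: 85300 + 990 = 86290 Ω.

86290 Ω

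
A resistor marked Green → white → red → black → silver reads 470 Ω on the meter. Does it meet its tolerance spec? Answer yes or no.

no

Green → 5 (first significant figure)
White → 9 (second significant figure)
Red → 2 (third significant figure)
Black → ×1 multiplier
Silver → ±10% tolerance
592 × 1 = 592 Ω
Allowed range: 532.8 Ω to 651.2 Ω.
470 Ω lies outside that range.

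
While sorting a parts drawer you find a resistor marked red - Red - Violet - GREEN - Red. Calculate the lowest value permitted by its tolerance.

Red → 2 (first significant figure)
Red → 2 (second significant figure)
Violet → 7 (third significant figure)
Green → ×10^5 multiplier
Red → ±2% tolerance
227 × 100000 = 22700000 Ω
Lowest = 22700000 × (1 − 2/100) = 22246000 Ω.

22246000 Ω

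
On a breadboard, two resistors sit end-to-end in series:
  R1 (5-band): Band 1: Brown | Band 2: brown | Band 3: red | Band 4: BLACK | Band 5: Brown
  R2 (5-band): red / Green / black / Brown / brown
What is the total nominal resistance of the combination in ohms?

2612 Ω

R1: brown, brown, red → 112; black ×1 → 112 Ω.
R2: red, green, black → 250; brown ×10 → 2500 Ω.
Series: 112 + 2500 = 2612 Ω.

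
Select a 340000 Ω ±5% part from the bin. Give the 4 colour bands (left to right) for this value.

340000 Ω = 34 × 10^4.
3 → orange
4 → yellow
Multiplier 10^4 → yellow.
±5% tolerance → gold.

orange, yellow, yellow, gold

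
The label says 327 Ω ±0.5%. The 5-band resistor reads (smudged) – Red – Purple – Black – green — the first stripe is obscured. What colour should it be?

327 Ω = 327 × 10^0.
The first band gives digit 3 of the significand, and 3 is orange.

orange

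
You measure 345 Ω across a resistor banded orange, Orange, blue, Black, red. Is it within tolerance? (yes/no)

Orange → 3 (first significant figure)
Orange → 3 (second significant figure)
Blue → 6 (third significant figure)
Black → ×1 multiplier
Red → ±2% tolerance
336 × 1 = 336 Ω
Allowed range: 329.28 Ω to 342.72 Ω.
345 Ω lies outside that range.

no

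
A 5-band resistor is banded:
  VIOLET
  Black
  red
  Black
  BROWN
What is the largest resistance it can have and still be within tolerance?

Violet → 7 (first significant figure)
Black → 0 (second significant figure)
Red → 2 (third significant figure)
Black → ×1 multiplier
Brown → ±1% tolerance
702 × 1 = 702 Ω
Largest = 702 × (1 + 1/100) = 709.02 Ω.

709.02 Ω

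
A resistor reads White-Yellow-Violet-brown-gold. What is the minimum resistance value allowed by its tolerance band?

White → 9 (first significant figure)
Yellow → 4 (second significant figure)
Violet → 7 (third significant figure)
Brown → ×10 multiplier
Gold → ±5% tolerance
947 × 10 = 9470 Ω
Minimum = 9470 × (1 − 5/100) = 8996.5 Ω.

8996.5 Ω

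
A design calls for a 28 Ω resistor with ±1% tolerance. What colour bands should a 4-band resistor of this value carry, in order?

28 Ω = 28 × 10^0.
2 → red
8 → grey
Multiplier 10^0 → black.
±1% tolerance → brown.

red, grey, black, brown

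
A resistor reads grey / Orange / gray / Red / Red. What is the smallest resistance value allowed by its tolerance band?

82124 Ω

Grey → 8 (first significant figure)
Orange → 3 (second significant figure)
Grey → 8 (third significant figure)
Red → ×10^2 multiplier
Red → ±2% tolerance
838 × 100 = 83800 Ω
Smallest = 83800 × (1 − 2/100) = 82124 Ω.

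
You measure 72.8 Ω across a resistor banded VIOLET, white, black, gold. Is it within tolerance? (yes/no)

Violet → 7 (first significant figure)
White → 9 (second significant figure)
Black → ×1 multiplier
Gold → ±5% tolerance
79 × 1 = 79 Ω
Allowed range: 75.05 Ω to 82.95 Ω.
72.8 Ω lies outside that range.

no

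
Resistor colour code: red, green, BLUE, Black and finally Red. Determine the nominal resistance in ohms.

256 Ω

Red → 2 (first significant figure)
Green → 5 (second significant figure)
Blue → 6 (third significant figure)
Black → ×1 multiplier
256 × 1 = 256 Ω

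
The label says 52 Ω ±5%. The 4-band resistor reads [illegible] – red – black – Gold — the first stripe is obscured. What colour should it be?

52 Ω = 52 × 10^0.
The first band gives digit 5 of the significand, and 5 is green.

green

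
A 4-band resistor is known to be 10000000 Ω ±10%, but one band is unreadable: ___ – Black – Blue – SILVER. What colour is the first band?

brown

10000000 Ω = 10 × 10^6.
The first band gives digit 1 of the significand, and 1 is brown.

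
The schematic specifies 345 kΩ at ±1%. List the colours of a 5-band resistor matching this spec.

orange, yellow, green, orange, brown

345000 Ω = 345 × 10^3.
3 → orange
4 → yellow
5 → green
Multiplier 10^3 → orange.
±1% tolerance → brown.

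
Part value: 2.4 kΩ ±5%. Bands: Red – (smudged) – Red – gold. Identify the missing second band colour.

2400 Ω = 24 × 10^2.
The second band gives digit 4 of the significand, and 4 is yellow.

yellow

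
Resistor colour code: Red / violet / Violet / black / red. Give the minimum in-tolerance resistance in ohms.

271.46 Ω

Red → 2 (first significant figure)
Violet → 7 (second significant figure)
Violet → 7 (third significant figure)
Black → ×1 multiplier
Red → ±2% tolerance
277 × 1 = 277 Ω
Minimum = 277 × (1 − 2/100) = 271.46 Ω.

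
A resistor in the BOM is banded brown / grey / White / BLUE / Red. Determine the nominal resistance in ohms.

Brown → 1 (first significant figure)
Grey → 8 (second significant figure)
White → 9 (third significant figure)
Blue → ×10^6 multiplier
189 × 1000000 = 189000000 Ω

189000000 Ω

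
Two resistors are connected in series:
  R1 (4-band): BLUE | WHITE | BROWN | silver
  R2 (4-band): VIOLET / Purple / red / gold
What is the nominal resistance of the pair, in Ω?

R1: blue, white → 69; brown ×10 → 690 Ω.
R2: violet, violet → 77; red ×10^2 → 7700 Ω.
Series: 690 + 7700 = 8390 Ω.

8390 Ω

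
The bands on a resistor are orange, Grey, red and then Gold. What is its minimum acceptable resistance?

Orange → 3 (first significant figure)
Grey → 8 (second significant figure)
Red → ×10^2 multiplier
Gold → ±5% tolerance
38 × 100 = 3800 Ω
Minimum = 3800 × (1 − 5/100) = 3610 Ω.

3610 Ω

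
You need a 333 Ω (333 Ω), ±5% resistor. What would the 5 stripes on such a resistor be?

333 Ω = 333 × 10^0.
3 → orange
3 → orange
3 → orange
Multiplier 10^0 → black.
±5% tolerance → gold.

orange, orange, orange, black, gold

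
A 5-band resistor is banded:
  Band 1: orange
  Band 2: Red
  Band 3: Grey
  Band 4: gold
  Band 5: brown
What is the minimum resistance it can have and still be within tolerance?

Orange → 3 (first significant figure)
Red → 2 (second significant figure)
Grey → 8 (third significant figure)
Gold → ×0.1 multiplier
Brown → ±1% tolerance
328 × 0.1 = 32.8 Ω
Minimum = 32.8 × (1 − 1/100) = 32.472 Ω.

32.472 Ω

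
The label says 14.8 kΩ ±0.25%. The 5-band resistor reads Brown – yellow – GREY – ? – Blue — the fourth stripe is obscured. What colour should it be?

14800 Ω = 148 × 10^2.
The fourth band is the multiplier, 10^2, which is red.

red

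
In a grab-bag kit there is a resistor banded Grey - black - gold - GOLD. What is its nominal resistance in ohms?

Grey → 8 (first significant figure)
Black → 0 (second significant figure)
Gold → ×0.1 multiplier
80 × 0.1 = 8 Ω

8 Ω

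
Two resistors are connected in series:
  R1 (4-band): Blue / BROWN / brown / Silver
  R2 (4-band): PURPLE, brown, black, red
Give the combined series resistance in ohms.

681 Ω

R1: blue, brown → 61; brown ×10 → 610 Ω.
R2: violet, brown → 71; black ×1 → 71 Ω.
Series: 610 + 71 = 681 Ω.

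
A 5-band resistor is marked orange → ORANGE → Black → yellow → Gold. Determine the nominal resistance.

3300000 Ω

Orange → 3 (first significant figure)
Orange → 3 (second significant figure)
Black → 0 (third significant figure)
Yellow → ×10^4 multiplier
330 × 10000 = 3300000 Ω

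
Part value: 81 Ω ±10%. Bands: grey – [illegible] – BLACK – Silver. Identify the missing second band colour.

brown

81 Ω = 81 × 10^0.
The second band gives digit 1 of the significand, and 1 is brown.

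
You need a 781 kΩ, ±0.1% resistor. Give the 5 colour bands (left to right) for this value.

781000 Ω = 781 × 10^3.
7 → violet
8 → grey
1 → brown
Multiplier 10^3 → orange.
±0.1% tolerance → violet.

violet, grey, brown, orange, violet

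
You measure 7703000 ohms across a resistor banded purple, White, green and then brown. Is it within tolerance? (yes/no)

Violet → 7 (first significant figure)
White → 9 (second significant figure)
Green → ×10^5 multiplier
Brown → ±1% tolerance
79 × 100000 = 7900000 Ω
Allowed range: 7821000 Ω to 7979000 Ω.
7703000 ohms lies outside that range.

no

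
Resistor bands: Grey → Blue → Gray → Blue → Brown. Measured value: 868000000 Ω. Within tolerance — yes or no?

Grey → 8 (first significant figure)
Blue → 6 (second significant figure)
Grey → 8 (third significant figure)
Blue → ×10^6 multiplier
Brown → ±1% tolerance
868 × 1000000 = 868000000 Ω
Allowed range: 859320000 Ω to 876680000 Ω.
868000000 Ω lies inside that range.

yes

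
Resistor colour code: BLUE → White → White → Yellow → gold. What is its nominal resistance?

Blue → 6 (first significant figure)
White → 9 (second significant figure)
White → 9 (third significant figure)
Yellow → ×10^4 multiplier
699 × 10000 = 6990000 Ω

6990000 Ω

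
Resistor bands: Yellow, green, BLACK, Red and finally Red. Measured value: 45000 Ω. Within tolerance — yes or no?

Yellow → 4 (first significant figure)
Green → 5 (second significant figure)
Black → 0 (third significant figure)
Red → ×10^2 multiplier
Red → ±2% tolerance
450 × 100 = 45000 Ω
Allowed range: 44100 Ω to 45900 Ω.
45000 Ω lies inside that range.

yes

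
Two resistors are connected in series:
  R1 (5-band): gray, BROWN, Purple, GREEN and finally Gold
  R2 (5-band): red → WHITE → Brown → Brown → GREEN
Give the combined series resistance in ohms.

81702910 Ω

R1: grey, brown, violet → 817; green ×10^5 → 81700000 Ω.
R2: red, white, brown → 291; brown ×10 → 2910 Ω.
Series: 81700000 + 2910 = 81702910 Ω.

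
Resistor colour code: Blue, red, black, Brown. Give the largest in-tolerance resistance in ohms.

62.62 Ω

Blue → 6 (first significant figure)
Red → 2 (second significant figure)
Black → ×1 multiplier
Brown → ±1% tolerance
62 × 1 = 62 Ω
Largest = 62 × (1 + 1/100) = 62.62 Ω.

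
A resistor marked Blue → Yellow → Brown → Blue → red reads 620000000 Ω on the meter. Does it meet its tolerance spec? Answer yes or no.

no

Blue → 6 (first significant figure)
Yellow → 4 (second significant figure)
Brown → 1 (third significant figure)
Blue → ×10^6 multiplier
Red → ±2% tolerance
641 × 1000000 = 641000000 Ω
Allowed range: 628180000 Ω to 653820000 Ω.
620000000 Ω lies outside that range.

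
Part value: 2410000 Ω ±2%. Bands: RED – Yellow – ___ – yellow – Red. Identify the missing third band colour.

2410000 Ω = 241 × 10^4.
The third band gives digit 1 of the significand, and 1 is brown.

brown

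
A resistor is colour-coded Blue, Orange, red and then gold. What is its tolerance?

±5%

The last band, gold, is the tolerance band.
Gold corresponds to ±5%.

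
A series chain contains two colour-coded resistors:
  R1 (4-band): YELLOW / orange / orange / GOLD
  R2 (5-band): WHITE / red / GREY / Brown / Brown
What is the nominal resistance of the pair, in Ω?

52280 Ω

R1: yellow, orange → 43; orange ×10^3 → 43000 Ω.
R2: white, red, grey → 928; brown ×10 → 9280 Ω.
Series: 43000 + 9280 = 52280 Ω.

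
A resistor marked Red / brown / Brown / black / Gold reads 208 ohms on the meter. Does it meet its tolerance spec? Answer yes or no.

Red → 2 (first significant figure)
Brown → 1 (second significant figure)
Brown → 1 (third significant figure)
Black → ×1 multiplier
Gold → ±5% tolerance
211 × 1 = 211 Ω
Allowed range: 200.45 Ω to 221.55 Ω.
208 ohms lies inside that range.

yes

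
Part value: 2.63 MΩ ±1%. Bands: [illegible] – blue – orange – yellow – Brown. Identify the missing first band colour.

red

2630000 Ω = 263 × 10^4.
The first band gives digit 2 of the significand, and 2 is red.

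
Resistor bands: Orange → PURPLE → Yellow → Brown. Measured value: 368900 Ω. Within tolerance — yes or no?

Orange → 3 (first significant figure)
Violet → 7 (second significant figure)
Yellow → ×10^4 multiplier
Brown → ±1% tolerance
37 × 10000 = 370000 Ω
Allowed range: 366300 Ω to 373700 Ω.
368900 Ω lies inside that range.

yes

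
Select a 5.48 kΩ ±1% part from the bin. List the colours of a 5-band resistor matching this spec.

green, yellow, grey, brown, brown

5480 Ω = 548 × 10^1.
5 → green
4 → yellow
8 → grey
Multiplier 10^1 → brown.
±1% tolerance → brown.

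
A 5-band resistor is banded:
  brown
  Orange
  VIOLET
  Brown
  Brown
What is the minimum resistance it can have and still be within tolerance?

1356.3 Ω

Brown → 1 (first significant figure)
Orange → 3 (second significant figure)
Violet → 7 (third significant figure)
Brown → ×10 multiplier
Brown → ±1% tolerance
137 × 10 = 1370 Ω
Minimum = 1370 × (1 − 1/100) = 1356.3 Ω.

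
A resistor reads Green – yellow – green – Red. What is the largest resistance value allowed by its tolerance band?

Green → 5 (first significant figure)
Yellow → 4 (second significant figure)
Green → ×10^5 multiplier
Red → ±2% tolerance
54 × 100000 = 5400000 Ω
Largest = 5400000 × (1 + 2/100) = 5508000 Ω.

5508000 Ω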